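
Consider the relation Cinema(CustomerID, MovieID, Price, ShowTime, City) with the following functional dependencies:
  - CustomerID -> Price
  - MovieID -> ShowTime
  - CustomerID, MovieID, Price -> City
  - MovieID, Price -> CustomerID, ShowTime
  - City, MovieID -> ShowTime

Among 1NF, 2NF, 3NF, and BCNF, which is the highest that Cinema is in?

1NF

Candidate keys: {CustomerID, MovieID}, {MovieID, Price}. Prime attributes: {CustomerID, MovieID, Price}.
CustomerID -> Price breaks BCNF: {CustomerID}⁺ = {CustomerID, Price}, so {CustomerID} is not a superkey.
Because {ShowTime} is non-prime and the left side of MovieID -> ShowTime is not a superkey, the relation is not in 3NF.
{MovieID} is a proper subset of the key {CustomerID, MovieID}, and {MovieID}⁺ contains the non-prime attribute {ShowTime} — a partial dependency, so 2NF is violated.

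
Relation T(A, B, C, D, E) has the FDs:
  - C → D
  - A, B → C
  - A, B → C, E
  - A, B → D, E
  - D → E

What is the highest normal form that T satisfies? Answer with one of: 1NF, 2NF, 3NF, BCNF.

Candidate key: {A, B}. Prime attributes: {A, B}.
For C → D we have {C}⁺ = {C, D, E}; {C} is not a superkey, so BCNF fails.
C → D has non-prime {D} on the right and a non-superkey on the left, so 3NF fails.
No non-prime attribute depends on a proper subset of any candidate key, so 2NF holds.

2NF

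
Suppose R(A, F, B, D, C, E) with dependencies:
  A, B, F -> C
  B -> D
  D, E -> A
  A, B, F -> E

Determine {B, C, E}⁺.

Start with {B, C, E}.
B -> D applies; add {D} → now {B, C, D, E}.
D, E -> A applies; add {A} → now {A, B, C, D, E}.
No further FD applies.

{A, B, C, D, E}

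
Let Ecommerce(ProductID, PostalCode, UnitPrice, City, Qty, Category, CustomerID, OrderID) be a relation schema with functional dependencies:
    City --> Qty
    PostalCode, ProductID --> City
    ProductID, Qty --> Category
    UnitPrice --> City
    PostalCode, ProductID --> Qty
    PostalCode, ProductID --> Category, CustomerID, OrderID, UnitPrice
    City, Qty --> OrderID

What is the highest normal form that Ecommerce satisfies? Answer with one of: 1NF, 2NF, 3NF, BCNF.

Candidate key: {PostalCode, ProductID}. Prime attributes: {PostalCode, ProductID}.
City --> Qty: {City}⁺ = {City, OrderID, Qty}, which is not all of the attributes, so the left side is not a superkey — BCNF is violated.
City --> Qty has non-prime {Qty} on the right and a non-superkey on the left, so 3NF fails.
No non-prime attribute depends on a proper subset of any candidate key, so 2NF holds.

2NF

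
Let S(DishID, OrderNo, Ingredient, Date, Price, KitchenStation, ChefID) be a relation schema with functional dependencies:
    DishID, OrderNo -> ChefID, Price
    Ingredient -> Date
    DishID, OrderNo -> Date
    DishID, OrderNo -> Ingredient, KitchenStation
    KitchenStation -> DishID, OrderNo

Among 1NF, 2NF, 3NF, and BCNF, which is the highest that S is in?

2NF

Candidate keys: {DishID, OrderNo}, {KitchenStation}. Prime attributes: {DishID, KitchenStation, OrderNo}.
Ingredient -> Date: {Ingredient}⁺ = {Date, Ingredient}, which is not all of the attributes, so the left side is not a superkey — BCNF is violated.
Because {Date} is non-prime and the left side of Ingredient -> Date is not a superkey, the relation is not in 3NF.
Checking every proper subset of each key, none determines a non-prime attribute — 2NF is satisfied.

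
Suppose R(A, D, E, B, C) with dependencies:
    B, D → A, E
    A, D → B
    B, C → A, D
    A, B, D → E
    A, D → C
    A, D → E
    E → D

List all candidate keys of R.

{A, D} is a candidate key since {A, D}⁺ = {A, B, C, D, E} covers every attribute.
{A, E} is a candidate key since {A, E}⁺ = {A, B, C, D, E} covers every attribute.
{B, C} is a candidate key since {B, C}⁺ = {A, B, C, D, E} covers every attribute.
{B, D} is a candidate key since {B, D}⁺ = {A, B, C, D, E} covers every attribute.
{B, E} is a candidate key since {B, E}⁺ = {A, B, C, D, E} covers every attribute.
These are minimal and exhaustive — every other superkey contains one of them.

{A, D}, {A, E}, {B, C}, {B, D}, {B, E}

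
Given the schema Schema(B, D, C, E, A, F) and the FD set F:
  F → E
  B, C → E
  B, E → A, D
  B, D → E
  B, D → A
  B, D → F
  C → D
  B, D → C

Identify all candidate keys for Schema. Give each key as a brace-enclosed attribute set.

{B, C}, {B, D}, {B, E}, {B, F}

No FD produces {B}, so it must be in every candidate key.
{B, C} is a candidate key since {B, C}⁺ = {A, B, C, D, E, F} covers every attribute.
{B, D} is a candidate key since {B, D}⁺ = {A, B, C, D, E, F} covers every attribute.
{B, E} is a candidate key since {B, E}⁺ = {A, B, C, D, E, F} covers every attribute.
{B, F} is a candidate key since {B, F}⁺ = {A, B, C, D, E, F} covers every attribute.
Any other superkey properly contains one of these, so there are no further candidate keys.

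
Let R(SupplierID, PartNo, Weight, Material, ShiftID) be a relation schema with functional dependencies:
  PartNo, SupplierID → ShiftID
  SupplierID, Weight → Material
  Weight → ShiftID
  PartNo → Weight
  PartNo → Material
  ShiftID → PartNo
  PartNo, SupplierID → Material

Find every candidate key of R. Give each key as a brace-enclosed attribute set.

{PartNo, SupplierID}, {ShiftID, SupplierID}, {SupplierID, Weight}

Attributes never on any right-hand side: {SupplierID} — every candidate key must contain it.
{PartNo, SupplierID} is a candidate key since {PartNo, SupplierID}⁺ = {Material, PartNo, ShiftID, SupplierID, Weight} covers every attribute.
{ShiftID, SupplierID} is a candidate key since {ShiftID, SupplierID}⁺ = {Material, PartNo, ShiftID, SupplierID, Weight} covers every attribute.
{SupplierID, Weight} is a candidate key since {SupplierID, Weight}⁺ = {Material, PartNo, ShiftID, SupplierID, Weight} covers every attribute.
These are minimal and exhaustive — every other superkey contains one of them.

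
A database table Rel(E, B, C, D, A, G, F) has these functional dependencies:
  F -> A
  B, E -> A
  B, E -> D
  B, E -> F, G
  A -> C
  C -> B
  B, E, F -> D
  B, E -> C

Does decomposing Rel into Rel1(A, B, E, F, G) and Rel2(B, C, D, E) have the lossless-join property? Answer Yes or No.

Yes

Rel1 ∩ Rel2 = {B, E}; its closure under F is {A, B, C, D, E, F, G}.
Rel1 is contained in that closure, so Rel1 ∩ Rel2 -> Rel1 holds and the join is lossless.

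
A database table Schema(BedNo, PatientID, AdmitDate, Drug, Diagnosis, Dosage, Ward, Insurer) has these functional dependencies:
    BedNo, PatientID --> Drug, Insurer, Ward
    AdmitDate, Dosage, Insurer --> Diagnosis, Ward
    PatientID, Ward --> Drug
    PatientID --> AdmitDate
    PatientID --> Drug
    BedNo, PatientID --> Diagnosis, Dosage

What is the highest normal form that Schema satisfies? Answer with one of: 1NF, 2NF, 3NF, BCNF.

1NF

Candidate key: {BedNo, PatientID}. Prime attributes: {BedNo, PatientID}.
For AdmitDate, Dosage, Insurer --> Diagnosis, Ward we have {AdmitDate, Dosage, Insurer}⁺ = {AdmitDate, Diagnosis, Dosage, Insurer, Ward}; {AdmitDate, Dosage, Insurer} is not a superkey, so BCNF fails.
Because {Diagnosis, Ward} are non-prime and the left side of AdmitDate, Dosage, Insurer --> Diagnosis, Ward is not a superkey, the relation is not in 3NF.
{PatientID} is a proper subset of the key {BedNo, PatientID}, and {PatientID}⁺ contains the non-prime attributes {AdmitDate, Drug} — a partial dependency, so 2NF is violated.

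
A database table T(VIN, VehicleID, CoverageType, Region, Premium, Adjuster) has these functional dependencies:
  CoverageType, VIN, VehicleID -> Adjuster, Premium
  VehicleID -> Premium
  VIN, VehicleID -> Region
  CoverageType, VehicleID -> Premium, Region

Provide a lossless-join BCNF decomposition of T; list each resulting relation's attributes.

Candidate key of the original relation: {CoverageType, VIN, VehicleID}.
{Adjuster, CoverageType, Premium, Region, VIN, VehicleID}: {VehicleID} determines {Premium, VehicleID} here but is not a superkey — split on VehicleID -> Premium, giving {Premium, VehicleID} and {Adjuster, CoverageType, Region, VIN, VehicleID}.
{Premium, VehicleID} has no BCNF violation.
{Adjuster, CoverageType, Region, VIN, VehicleID}: {VIN, VehicleID} determines {Region, VIN, VehicleID} here but is not a superkey — split on VIN, VehicleID -> Region, giving {Region, VIN, VehicleID} and {Adjuster, CoverageType, VIN, VehicleID}.
{Region, VIN, VehicleID} has no BCNF violation.
{Adjuster, CoverageType, VIN, VehicleID} has no BCNF violation.

{Adjuster, CoverageType, VIN, VehicleID}; {Premium, VehicleID}; {Region, VIN, VehicleID}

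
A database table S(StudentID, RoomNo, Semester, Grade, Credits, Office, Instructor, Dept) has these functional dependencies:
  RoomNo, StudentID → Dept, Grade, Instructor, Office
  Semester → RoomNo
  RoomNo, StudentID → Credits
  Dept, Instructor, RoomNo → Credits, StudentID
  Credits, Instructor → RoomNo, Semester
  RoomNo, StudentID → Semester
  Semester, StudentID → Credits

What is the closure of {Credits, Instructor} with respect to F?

{Credits, Instructor, RoomNo, Semester}

Start with {Credits, Instructor}.
Credits, Instructor → RoomNo, Semester applies; add {RoomNo, Semester} → now {Credits, Instructor, RoomNo, Semester}.
No further FD applies.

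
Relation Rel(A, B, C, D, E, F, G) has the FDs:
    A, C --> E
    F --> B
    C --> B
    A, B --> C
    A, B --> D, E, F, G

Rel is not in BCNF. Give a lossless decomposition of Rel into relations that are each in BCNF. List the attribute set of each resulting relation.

{A, C, D, E, F, G}; {B, F}

Candidate keys of the original relation: {A, B}, {A, C}, {A, F}.
{A, B, C, D, E, F, G}: {F} determines {B, F} here but is not a superkey — split on F --> B, giving {B, F} and {A, C, D, E, F, G}.
{B, F} has no BCNF violation.
{A, C, D, E, F, G} has no BCNF violation.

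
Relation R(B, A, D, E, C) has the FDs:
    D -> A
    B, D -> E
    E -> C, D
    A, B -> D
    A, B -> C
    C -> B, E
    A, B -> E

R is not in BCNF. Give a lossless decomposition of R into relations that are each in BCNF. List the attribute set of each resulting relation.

{A, D}; {B, C, D, E}

Candidate keys of the original relation: {A, B}, {B, D}, {C}, {E}.
In {A, B, C, D, E}, {D} is not a superkey ({D}⁺ restricted to this set is {A, D}), so split on D -> A into {A, D} and {B, C, D, E}.
{A, D} is in BCNF.
{B, C, D, E} is in BCNF.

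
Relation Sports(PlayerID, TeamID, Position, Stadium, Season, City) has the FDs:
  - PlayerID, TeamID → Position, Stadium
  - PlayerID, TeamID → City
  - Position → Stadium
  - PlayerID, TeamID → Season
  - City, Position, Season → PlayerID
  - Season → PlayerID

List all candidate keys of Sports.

{PlayerID, TeamID}, {Season, TeamID}

{TeamID} never appears on the right of any FD, so every key must include it.
{PlayerID, TeamID} is a candidate key since {PlayerID, TeamID}⁺ = {City, PlayerID, Position, Season, Stadium, TeamID} covers every attribute.
{Season, TeamID} is a candidate key since {Season, TeamID}⁺ = {City, PlayerID, Position, Season, Stadium, TeamID} covers every attribute.
Any other superkey properly contains one of these, so there are no further candidate keys.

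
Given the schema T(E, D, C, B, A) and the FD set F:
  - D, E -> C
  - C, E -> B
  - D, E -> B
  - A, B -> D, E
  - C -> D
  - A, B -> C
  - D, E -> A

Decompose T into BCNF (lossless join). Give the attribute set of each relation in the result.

Candidate keys of the original relation: {A, B}, {C, E}, {D, E}.
{A, B, C, D, E}: {C} determines {C, D} here but is not a superkey — split on C -> D, giving {C, D} and {A, B, C, E}.
{C, D} has no BCNF violation.
{A, B, C, E} has no BCNF violation.

{A, B, C, E}; {C, D}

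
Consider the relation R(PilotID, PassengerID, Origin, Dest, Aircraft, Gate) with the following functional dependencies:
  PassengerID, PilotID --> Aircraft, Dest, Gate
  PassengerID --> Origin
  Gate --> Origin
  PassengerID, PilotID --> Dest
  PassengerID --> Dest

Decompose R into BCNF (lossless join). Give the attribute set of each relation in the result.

{Aircraft, Gate, PassengerID, PilotID}; {Dest, Origin, PassengerID}

Candidate key of the original relation: {PassengerID, PilotID}.
{Aircraft, Dest, Gate, Origin, PassengerID, PilotID}: {PassengerID} determines {Dest, Origin, PassengerID} here but is not a superkey — split on PassengerID --> Dest, Origin, giving {Dest, Origin, PassengerID} and {Aircraft, Gate, PassengerID, PilotID}.
{Dest, Origin, PassengerID} has no BCNF violation.
{Aircraft, Gate, PassengerID, PilotID} has no BCNF violation.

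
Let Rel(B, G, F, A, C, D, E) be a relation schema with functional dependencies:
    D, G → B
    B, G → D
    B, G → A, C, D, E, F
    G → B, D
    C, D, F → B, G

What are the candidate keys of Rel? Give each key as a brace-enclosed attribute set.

{G}⁺ = {A, B, C, D, E, F, G} — all of the relation — so {G} is a candidate key.
{C, D, F}⁺ = {A, B, C, D, E, F, G} — all of the relation — so {C, D, F} is a candidate key.
Any other superkey properly contains one of these, so there are no further candidate keys.

{C, D, F}, {G}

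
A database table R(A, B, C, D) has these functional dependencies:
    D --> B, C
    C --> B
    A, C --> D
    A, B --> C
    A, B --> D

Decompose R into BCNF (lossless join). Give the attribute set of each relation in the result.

Candidate keys of the original relation: {A, B}, {A, C}, {A, D}.
In {A, B, C, D}, {D} is not a superkey ({D}⁺ restricted to this set is {B, C, D}), so split on D --> B, C into {B, C, D} and {A, D}.
In {B, C, D}, {C} is not a superkey ({C}⁺ restricted to this set is {B, C}), so split on C --> B into {B, C} and {C, D}.
{B, C} has no BCNF violation.
{C, D} has no BCNF violation.
{A, D} has no BCNF violation.

{A, D}; {B, C}; {C, D}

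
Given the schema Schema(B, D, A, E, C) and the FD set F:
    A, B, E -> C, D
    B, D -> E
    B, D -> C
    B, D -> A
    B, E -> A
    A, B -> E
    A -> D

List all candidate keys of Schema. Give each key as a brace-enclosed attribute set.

{A, B}, {B, D}, {B, E}

Attributes never on any right-hand side: {B} — every candidate key must contain it.
{A, B}⁺ = {A, B, C, D, E}, which is every attribute, so {A, B} is a candidate key.
{B, D}⁺ = {A, B, C, D, E}, which is every attribute, so {B, D} is a candidate key.
{B, E}⁺ = {A, B, C, D, E}, which is every attribute, so {B, E} is a candidate key.
No proper subset of any of these is a key, and no other minimal superkey exists.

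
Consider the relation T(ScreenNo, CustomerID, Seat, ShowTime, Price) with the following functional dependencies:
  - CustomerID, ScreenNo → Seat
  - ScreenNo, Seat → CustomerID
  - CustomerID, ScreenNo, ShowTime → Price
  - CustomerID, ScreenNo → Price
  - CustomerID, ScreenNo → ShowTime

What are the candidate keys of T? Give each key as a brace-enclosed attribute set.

Attributes never on any right-hand side: {ScreenNo} — every candidate key must contain it.
Closure of {CustomerID, ScreenNo} is {CustomerID, Price, ScreenNo, Seat, ShowTime}, the whole schema; {CustomerID, ScreenNo} is a candidate key.
Closure of {ScreenNo, Seat} is {CustomerID, Price, ScreenNo, Seat, ShowTime}, the whole schema; {ScreenNo, Seat} is a candidate key.
Any other superkey properly contains one of these, so there are no further candidate keys.

{CustomerID, ScreenNo}, {ScreenNo, Seat}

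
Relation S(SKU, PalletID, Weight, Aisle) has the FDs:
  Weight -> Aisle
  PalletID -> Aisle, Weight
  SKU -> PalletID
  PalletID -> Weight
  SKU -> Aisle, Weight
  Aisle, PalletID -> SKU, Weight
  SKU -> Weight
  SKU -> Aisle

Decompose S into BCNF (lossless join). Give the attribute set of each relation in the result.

Candidate keys of the original relation: {PalletID}, {SKU}.
Within {Aisle, PalletID, SKU, Weight}: {Weight}⁺ ∩ {Aisle, PalletID, SKU, Weight} = {Aisle, Weight}, not the whole set, so Weight -> Aisle violates BCNF; decompose into {Aisle, Weight} and {PalletID, SKU, Weight}.
{Aisle, Weight} is in BCNF.
{PalletID, SKU, Weight} is in BCNF.

{Aisle, Weight}; {PalletID, SKU, Weight}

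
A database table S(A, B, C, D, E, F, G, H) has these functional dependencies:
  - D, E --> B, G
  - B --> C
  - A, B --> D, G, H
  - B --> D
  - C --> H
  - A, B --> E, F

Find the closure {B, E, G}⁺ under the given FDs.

{B, C, D, E, G, H}

Start with {B, E, G}.
B --> C applies; add {C} → now {B, C, E, G}.
B --> D applies; add {D} → now {B, C, D, E, G}.
C --> H applies; add {H} → now {B, C, D, E, G, H}.
No further FD applies.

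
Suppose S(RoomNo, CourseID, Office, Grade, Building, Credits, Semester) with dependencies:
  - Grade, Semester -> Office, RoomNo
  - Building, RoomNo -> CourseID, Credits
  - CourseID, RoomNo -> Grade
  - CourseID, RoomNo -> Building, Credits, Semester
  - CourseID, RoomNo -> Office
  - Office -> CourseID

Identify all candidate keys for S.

{Building, RoomNo}, {CourseID, RoomNo}, {Grade, Semester}, {Office, RoomNo}

{Building, RoomNo} is a candidate key since {Building, RoomNo}⁺ = {Building, CourseID, Credits, Grade, Office, RoomNo, Semester} covers every attribute.
{CourseID, RoomNo} is a candidate key since {CourseID, RoomNo}⁺ = {Building, CourseID, Credits, Grade, Office, RoomNo, Semester} covers every attribute.
{Grade, Semester} is a candidate key since {Grade, Semester}⁺ = {Building, CourseID, Credits, Grade, Office, RoomNo, Semester} covers every attribute.
{Office, RoomNo} is a candidate key since {Office, RoomNo}⁺ = {Building, CourseID, Credits, Grade, Office, RoomNo, Semester} covers every attribute.
These are minimal and exhaustive — every other superkey contains one of them.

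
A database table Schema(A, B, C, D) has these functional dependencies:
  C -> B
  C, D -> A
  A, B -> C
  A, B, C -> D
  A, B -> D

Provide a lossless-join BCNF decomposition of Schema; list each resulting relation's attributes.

Candidate keys of the original relation: {A, B}, {A, C}, {C, D}.
{A, B, C, D}: {C} determines {B, C} here but is not a superkey — split on C -> B, giving {B, C} and {A, C, D}.
{B, C} has no BCNF violation.
{A, C, D} has no BCNF violation.

{A, C, D}; {B, C}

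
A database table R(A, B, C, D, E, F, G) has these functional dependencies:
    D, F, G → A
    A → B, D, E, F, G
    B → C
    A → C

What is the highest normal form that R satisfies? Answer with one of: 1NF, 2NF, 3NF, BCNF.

Candidate keys: {A}, {D, F, G}. Prime attributes: {A, D, F, G}.
B → C: {B}⁺ = {B, C}, which is not all of the attributes, so the left side is not a superkey — BCNF is violated.
B → C has non-prime {C} on the right and a non-superkey on the left, so 3NF fails.
No non-prime attribute depends on a proper subset of any candidate key, so 2NF holds.

2NF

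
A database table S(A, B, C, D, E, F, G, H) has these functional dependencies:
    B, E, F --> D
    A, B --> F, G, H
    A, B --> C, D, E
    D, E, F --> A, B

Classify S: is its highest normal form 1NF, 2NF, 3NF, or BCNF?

Candidate keys: {A, B}, {B, E, F}, {D, E, F}. Prime attributes: {A, B, D, E, F}.
Each dependency's left side is a superkey — BCNF holds.

BCNF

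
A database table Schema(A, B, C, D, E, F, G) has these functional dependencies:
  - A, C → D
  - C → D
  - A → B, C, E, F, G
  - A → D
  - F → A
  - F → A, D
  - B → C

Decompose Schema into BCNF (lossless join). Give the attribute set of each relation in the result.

{A, B, E, F, G}; {B, C}; {C, D}

Candidate keys of the original relation: {A}, {F}.
In {A, B, C, D, E, F, G}, {C} is not a superkey ({C}⁺ restricted to this set is {C, D}), so split on C → D into {C, D} and {A, B, C, E, F, G}.
{C, D} has no BCNF violation.
In {A, B, C, E, F, G}, {B} is not a superkey ({B}⁺ restricted to this set is {B, C}), so split on B → C into {B, C} and {A, B, E, F, G}.
{B, C} has no BCNF violation.
{A, B, E, F, G} has no BCNF violation.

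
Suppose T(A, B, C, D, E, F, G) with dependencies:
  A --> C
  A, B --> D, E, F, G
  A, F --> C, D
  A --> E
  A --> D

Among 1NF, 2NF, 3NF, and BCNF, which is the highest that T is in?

Candidate key: {A, B}. Prime attributes: {A, B}.
For A --> C we have {A}⁺ = {A, C, D, E}; {A} is not a superkey, so BCNF fails.
Because {C} is non-prime and the left side of A --> C is not a superkey, the relation is not in 3NF.
{A} is a proper subset of the key {A, B}, and {A}⁺ contains the non-prime attributes {C, D, E} — a partial dependency, so 2NF is violated.

1NF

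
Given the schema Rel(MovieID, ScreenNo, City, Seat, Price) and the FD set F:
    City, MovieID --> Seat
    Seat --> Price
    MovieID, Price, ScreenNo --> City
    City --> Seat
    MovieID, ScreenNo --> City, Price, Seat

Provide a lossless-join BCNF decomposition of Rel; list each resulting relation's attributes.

{City, MovieID, ScreenNo}; {City, Seat}; {Price, Seat}

Candidate key of the original relation: {MovieID, ScreenNo}.
{City, MovieID, Price, ScreenNo, Seat}: {City, MovieID} determines {City, MovieID, Price, Seat} here but is not a superkey — split on City, MovieID --> Price, Seat, giving {City, MovieID, Price, Seat} and {City, MovieID, ScreenNo}.
{City, MovieID, Price, Seat}: {Seat} determines {Price, Seat} here but is not a superkey — split on Seat --> Price, giving {Price, Seat} and {City, MovieID, Seat}.
{Price, Seat} has no BCNF violation.
{City, MovieID, Seat}: {City} determines {City, Seat} here but is not a superkey — split on City --> Seat, giving {City, Seat} and {City, MovieID}.
{City, Seat} has no BCNF violation.
{City, MovieID} has no BCNF violation.
{City, MovieID, ScreenNo} has no BCNF violation.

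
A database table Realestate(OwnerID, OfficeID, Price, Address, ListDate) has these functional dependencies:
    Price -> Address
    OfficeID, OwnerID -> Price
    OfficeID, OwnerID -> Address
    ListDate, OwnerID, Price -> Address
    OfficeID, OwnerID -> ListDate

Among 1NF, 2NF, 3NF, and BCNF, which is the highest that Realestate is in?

Candidate key: {OfficeID, OwnerID}. Prime attributes: {OfficeID, OwnerID}.
Price -> Address: {Price}⁺ = {Address, Price}, which is not all of the attributes, so the left side is not a superkey — BCNF is violated.
Price -> Address determines the non-prime attribute {Address} from a non-superkey — 3NF is violated.
No proper subset of a key has a non-prime attribute in its closure, so there is no partial dependency; 2NF holds.

2NF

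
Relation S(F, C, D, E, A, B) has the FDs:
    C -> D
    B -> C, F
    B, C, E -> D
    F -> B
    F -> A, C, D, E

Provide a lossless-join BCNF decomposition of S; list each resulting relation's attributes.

{A, B, C, E, F}; {C, D}

Candidate keys of the original relation: {B}, {F}.
In {A, B, C, D, E, F}, {C} is not a superkey ({C}⁺ restricted to this set is {C, D}), so split on C -> D into {C, D} and {A, B, C, E, F}.
{C, D} has no BCNF violation.
{A, B, C, E, F} has no BCNF violation.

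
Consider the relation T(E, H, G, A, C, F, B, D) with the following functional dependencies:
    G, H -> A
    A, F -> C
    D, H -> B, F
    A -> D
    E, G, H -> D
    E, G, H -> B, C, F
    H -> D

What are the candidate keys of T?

{E, G, H}

No FD produces {E, G, H}, so they must be in every candidate key.
{E, G, H}⁺ = {A, B, C, D, E, F, G, H}, which is every attribute, so {E, G, H} is a candidate key.
Every other attribute set either contains this one or has a smaller closure.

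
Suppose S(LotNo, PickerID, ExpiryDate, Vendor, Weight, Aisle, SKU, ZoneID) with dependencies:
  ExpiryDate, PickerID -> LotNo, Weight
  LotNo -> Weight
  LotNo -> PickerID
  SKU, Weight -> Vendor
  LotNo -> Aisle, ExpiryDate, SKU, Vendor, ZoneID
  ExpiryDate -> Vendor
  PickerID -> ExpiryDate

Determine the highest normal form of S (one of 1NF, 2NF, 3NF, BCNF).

Candidate keys: {LotNo}, {PickerID}. Prime attributes: {LotNo, PickerID}.
SKU, Weight -> Vendor: {SKU, Weight}⁺ = {SKU, Vendor, Weight}, which is not all of the attributes, so the left side is not a superkey — BCNF is violated.
SKU, Weight -> Vendor determines the non-prime attribute {Vendor} from a non-superkey — 3NF is violated.
All keys have size 1, which rules out partial dependencies — 2NF is satisfied.

2NF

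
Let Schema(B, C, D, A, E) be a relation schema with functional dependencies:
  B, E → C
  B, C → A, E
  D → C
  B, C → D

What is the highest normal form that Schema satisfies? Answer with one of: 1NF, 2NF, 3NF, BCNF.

Candidate keys: {B, C}, {B, D}, {B, E}. Prime attributes: {B, C, D, E}.
For D → C we have {D}⁺ = {C, D}; {D} is not a superkey, so BCNF fails.
But every attribute on its right side ({C}) is prime, and the same holds for every other non-superkey FD, so 3NF still holds.

3NF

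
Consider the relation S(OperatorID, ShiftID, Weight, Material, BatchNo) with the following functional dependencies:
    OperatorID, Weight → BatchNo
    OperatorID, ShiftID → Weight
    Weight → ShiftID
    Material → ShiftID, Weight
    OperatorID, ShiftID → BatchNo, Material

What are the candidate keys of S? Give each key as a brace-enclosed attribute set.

Attributes never on any right-hand side: {OperatorID} — every candidate key must contain it.
Closure of {Material, OperatorID} is {BatchNo, Material, OperatorID, ShiftID, Weight}, the whole schema; {Material, OperatorID} is a candidate key.
Closure of {OperatorID, ShiftID} is {BatchNo, Material, OperatorID, ShiftID, Weight}, the whole schema; {OperatorID, ShiftID} is a candidate key.
Closure of {OperatorID, Weight} is {BatchNo, Material, OperatorID, ShiftID, Weight}, the whole schema; {OperatorID, Weight} is a candidate key.
These are minimal and exhaustive — every other superkey contains one of them.

{Material, OperatorID}, {OperatorID, ShiftID}, {OperatorID, Weight}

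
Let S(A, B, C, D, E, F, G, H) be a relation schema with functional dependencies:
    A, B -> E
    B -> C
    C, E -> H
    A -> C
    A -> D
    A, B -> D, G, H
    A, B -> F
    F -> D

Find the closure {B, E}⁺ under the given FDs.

Start with {B, E}.
B -> C applies; add {C} → now {B, C, E}.
C, E -> H applies; add {H} → now {B, C, E, H}.
No further FD applies.

{B, C, E, H}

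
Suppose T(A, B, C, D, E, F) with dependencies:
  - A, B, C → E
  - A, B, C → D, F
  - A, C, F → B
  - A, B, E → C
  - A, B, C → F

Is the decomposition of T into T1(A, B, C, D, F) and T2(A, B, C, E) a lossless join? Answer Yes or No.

Yes

Common attributes: {A, B, C}; their closure is {A, B, C, D, E, F}.
Since T1 ⊆ {A, B, C, D, E, F}, the intersection is a superkey of T1; the decomposition is lossless.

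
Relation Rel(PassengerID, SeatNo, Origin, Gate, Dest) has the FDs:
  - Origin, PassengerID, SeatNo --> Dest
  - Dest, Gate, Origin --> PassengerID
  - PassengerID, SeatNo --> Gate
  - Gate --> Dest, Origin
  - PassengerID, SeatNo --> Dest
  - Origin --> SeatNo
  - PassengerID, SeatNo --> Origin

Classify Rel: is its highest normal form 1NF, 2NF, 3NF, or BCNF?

3NF

Candidate keys: {Gate}, {Origin, PassengerID}, {PassengerID, SeatNo}. Prime attributes: {Gate, Origin, PassengerID, SeatNo}.
Origin --> SeatNo: {Origin}⁺ = {Origin, SeatNo}, which is not all of the attributes, so the left side is not a superkey — BCNF is violated.
Since {SeatNo} ⊆ prime attributes and every other non-superkey FD also has a prime right side, the schema is in 3NF.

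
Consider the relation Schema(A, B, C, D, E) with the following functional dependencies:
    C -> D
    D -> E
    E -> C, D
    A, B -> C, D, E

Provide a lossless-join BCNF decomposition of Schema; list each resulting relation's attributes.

Candidate key of the original relation: {A, B}.
In {A, B, C, D, E}, {C} is not a superkey ({C}⁺ restricted to this set is {C, D, E}), so split on C -> D, E into {C, D, E} and {A, B, C}.
{C, D, E} is in BCNF.
{A, B, C} is in BCNF.

{A, B, C}; {C, D, E}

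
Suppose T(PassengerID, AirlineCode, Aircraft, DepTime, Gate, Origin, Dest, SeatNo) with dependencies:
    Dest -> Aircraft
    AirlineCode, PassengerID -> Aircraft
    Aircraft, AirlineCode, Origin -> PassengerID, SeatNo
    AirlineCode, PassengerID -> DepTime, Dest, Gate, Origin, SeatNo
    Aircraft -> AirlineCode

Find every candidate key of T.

{Aircraft, Origin}, {Aircraft, PassengerID}, {AirlineCode, PassengerID}, {Dest, Origin}, {Dest, PassengerID}

Closure of {Aircraft, Origin} is {Aircraft, AirlineCode, DepTime, Dest, Gate, Origin, PassengerID, SeatNo}, the whole schema; {Aircraft, Origin} is a candidate key.
Closure of {Aircraft, PassengerID} is {Aircraft, AirlineCode, DepTime, Dest, Gate, Origin, PassengerID, SeatNo}, the whole schema; {Aircraft, PassengerID} is a candidate key.
Closure of {AirlineCode, PassengerID} is {Aircraft, AirlineCode, DepTime, Dest, Gate, Origin, PassengerID, SeatNo}, the whole schema; {AirlineCode, PassengerID} is a candidate key.
Closure of {Dest, Origin} is {Aircraft, AirlineCode, DepTime, Dest, Gate, Origin, PassengerID, SeatNo}, the whole schema; {Dest, Origin} is a candidate key.
Closure of {Dest, PassengerID} is {Aircraft, AirlineCode, DepTime, Dest, Gate, Origin, PassengerID, SeatNo}, the whole schema; {Dest, PassengerID} is a candidate key.
Any other superkey properly contains one of these, so there are no further candidate keys.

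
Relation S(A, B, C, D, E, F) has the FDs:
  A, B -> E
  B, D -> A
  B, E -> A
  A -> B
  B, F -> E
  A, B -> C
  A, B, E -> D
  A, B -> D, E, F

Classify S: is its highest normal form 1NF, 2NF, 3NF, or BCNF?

BCNF

Candidate keys: {A}, {B, D}, {B, E}, {B, F}. Prime attributes: {A, B, D, E, F}.
The left-hand side of every FD is a superkey, so BCNF is satisfied.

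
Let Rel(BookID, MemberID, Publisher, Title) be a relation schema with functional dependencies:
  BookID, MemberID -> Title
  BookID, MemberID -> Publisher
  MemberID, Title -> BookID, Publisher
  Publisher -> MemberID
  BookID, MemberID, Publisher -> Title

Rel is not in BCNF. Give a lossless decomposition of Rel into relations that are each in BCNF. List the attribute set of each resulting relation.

Candidate keys of the original relation: {BookID, MemberID}, {BookID, Publisher}, {MemberID, Title}, {Publisher, Title}.
In {BookID, MemberID, Publisher, Title}, {Publisher} is not a superkey ({Publisher}⁺ restricted to this set is {MemberID, Publisher}), so split on Publisher -> MemberID into {MemberID, Publisher} and {BookID, Publisher, Title}.
{MemberID, Publisher} is in BCNF.
{BookID, Publisher, Title} is in BCNF.

{BookID, Publisher, Title}; {MemberID, Publisher}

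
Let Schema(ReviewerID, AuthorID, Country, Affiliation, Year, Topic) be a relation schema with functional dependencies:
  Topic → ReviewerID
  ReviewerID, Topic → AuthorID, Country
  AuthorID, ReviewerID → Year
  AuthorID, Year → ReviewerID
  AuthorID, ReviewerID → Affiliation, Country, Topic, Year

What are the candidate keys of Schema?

{Topic}⁺ = {Affiliation, AuthorID, Country, ReviewerID, Topic, Year}, which is every attribute, so {Topic} is a candidate key.
{AuthorID, ReviewerID}⁺ = {Affiliation, AuthorID, Country, ReviewerID, Topic, Year}, which is every attribute, so {AuthorID, ReviewerID} is a candidate key.
{AuthorID, Year}⁺ = {Affiliation, AuthorID, Country, ReviewerID, Topic, Year}, which is every attribute, so {AuthorID, Year} is a candidate key.
No proper subset of any of these is a key, and no other minimal superkey exists.

{AuthorID, ReviewerID}, {AuthorID, Year}, {Topic}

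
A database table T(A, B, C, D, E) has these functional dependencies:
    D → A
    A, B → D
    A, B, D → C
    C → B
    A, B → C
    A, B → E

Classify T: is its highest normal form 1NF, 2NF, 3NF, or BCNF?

Candidate keys: {A, B}, {A, C}, {B, D}, {C, D}. Prime attributes: {A, B, C, D}.
D → A breaks BCNF: {D}⁺ = {A, D}, so {D} is not a superkey.
But every attribute on its right side ({A}) is prime, and the same holds for every other non-superkey FD, so 3NF still holds.

3NF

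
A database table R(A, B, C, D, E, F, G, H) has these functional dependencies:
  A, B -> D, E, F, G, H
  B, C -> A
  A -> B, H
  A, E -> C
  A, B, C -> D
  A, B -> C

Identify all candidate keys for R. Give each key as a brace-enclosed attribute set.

{A}⁺ = {A, B, C, D, E, F, G, H} — all of the relation — so {A} is a candidate key.
{B, C}⁺ = {A, B, C, D, E, F, G, H} — all of the relation — so {B, C} is a candidate key.
These are minimal and exhaustive — every other superkey contains one of them.

{A}, {B, C}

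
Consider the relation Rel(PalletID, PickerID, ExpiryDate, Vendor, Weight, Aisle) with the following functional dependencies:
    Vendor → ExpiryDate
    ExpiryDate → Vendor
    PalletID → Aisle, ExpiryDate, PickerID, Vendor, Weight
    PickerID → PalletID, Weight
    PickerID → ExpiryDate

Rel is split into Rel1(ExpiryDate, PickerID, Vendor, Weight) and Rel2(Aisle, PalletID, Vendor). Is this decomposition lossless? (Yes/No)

Common attributes: {Vendor}; their closure is {ExpiryDate, Vendor}.
The closure covers neither Rel1 nor Rel2 entirely; the join is not lossless.

No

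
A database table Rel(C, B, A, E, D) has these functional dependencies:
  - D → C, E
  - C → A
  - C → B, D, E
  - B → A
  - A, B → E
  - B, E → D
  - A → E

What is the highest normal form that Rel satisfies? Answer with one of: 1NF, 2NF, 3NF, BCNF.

2NF

Candidate keys: {B}, {C}, {D}. Prime attributes: {B, C, D}.
For A → E we have {A}⁺ = {A, E}; {A} is not a superkey, so BCNF fails.
Because {E} is non-prime and the left side of A → E is not a superkey, the relation is not in 3NF.
Every candidate key is a single attribute, so no partial dependency is possible; 2NF holds.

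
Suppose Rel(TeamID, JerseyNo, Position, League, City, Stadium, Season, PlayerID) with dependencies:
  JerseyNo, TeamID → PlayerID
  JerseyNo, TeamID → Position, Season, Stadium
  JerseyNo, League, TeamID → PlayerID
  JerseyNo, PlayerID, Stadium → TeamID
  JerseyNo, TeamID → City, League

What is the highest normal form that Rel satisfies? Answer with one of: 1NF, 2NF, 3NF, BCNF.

Candidate keys: {JerseyNo, PlayerID, Stadium}, {JerseyNo, TeamID}. Prime attributes: {JerseyNo, PlayerID, Stadium, TeamID}.
The left-hand side of every FD is a superkey, so BCNF is satisfied.

BCNF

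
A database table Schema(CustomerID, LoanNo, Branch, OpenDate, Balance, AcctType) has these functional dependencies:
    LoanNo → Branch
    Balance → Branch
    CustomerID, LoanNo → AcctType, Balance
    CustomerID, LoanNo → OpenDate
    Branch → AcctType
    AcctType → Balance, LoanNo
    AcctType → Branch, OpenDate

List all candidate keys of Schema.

{AcctType, CustomerID}, {Balance, CustomerID}, {Branch, CustomerID}, {CustomerID, LoanNo}

{CustomerID} never appears on the right of any FD, so every key must include it.
{AcctType, CustomerID}⁺ = {AcctType, Balance, Branch, CustomerID, LoanNo, OpenDate} — all of the relation — so {AcctType, CustomerID} is a candidate key.
{Balance, CustomerID}⁺ = {AcctType, Balance, Branch, CustomerID, LoanNo, OpenDate} — all of the relation — so {Balance, CustomerID} is a candidate key.
{Branch, CustomerID}⁺ = {AcctType, Balance, Branch, CustomerID, LoanNo, OpenDate} — all of the relation — so {Branch, CustomerID} is a candidate key.
{CustomerID, LoanNo}⁺ = {AcctType, Balance, Branch, CustomerID, LoanNo, OpenDate} — all of the relation — so {CustomerID, LoanNo} is a candidate key.
These are minimal and exhaustive — every other superkey contains one of them.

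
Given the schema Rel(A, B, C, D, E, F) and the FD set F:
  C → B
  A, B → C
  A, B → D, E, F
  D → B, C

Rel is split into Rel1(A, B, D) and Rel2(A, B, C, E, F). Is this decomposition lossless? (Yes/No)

Yes

The shared attributes are {A, B} and {A, B}⁺ = {A, B, C, D, E, F}.
Rel1 is contained in that closure, so Rel1 ∩ Rel2 → Rel1 holds and the join is lossless.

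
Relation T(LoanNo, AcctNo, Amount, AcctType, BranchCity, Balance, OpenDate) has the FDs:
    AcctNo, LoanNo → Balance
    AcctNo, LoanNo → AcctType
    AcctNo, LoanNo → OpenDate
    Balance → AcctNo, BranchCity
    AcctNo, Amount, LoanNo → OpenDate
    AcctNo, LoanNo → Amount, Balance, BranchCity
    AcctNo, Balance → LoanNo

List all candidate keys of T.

{AcctNo, LoanNo}, {Balance}

Closure of {Balance} is {AcctNo, AcctType, Amount, Balance, BranchCity, LoanNo, OpenDate}, the whole schema; {Balance} is a candidate key.
Closure of {AcctNo, LoanNo} is {AcctNo, AcctType, Amount, Balance, BranchCity, LoanNo, OpenDate}, the whole schema; {AcctNo, LoanNo} is a candidate key.
No proper subset of any of these is a key, and no other minimal superkey exists.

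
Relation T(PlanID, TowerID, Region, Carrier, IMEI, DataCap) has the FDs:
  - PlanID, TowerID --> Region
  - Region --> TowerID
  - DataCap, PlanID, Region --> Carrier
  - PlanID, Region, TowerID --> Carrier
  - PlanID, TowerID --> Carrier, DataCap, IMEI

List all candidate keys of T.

{PlanID, Region}, {PlanID, TowerID}

No FD produces {PlanID}, so it must be in every candidate key.
{PlanID, Region}⁺ = {Carrier, DataCap, IMEI, PlanID, Region, TowerID} — all of the relation — so {PlanID, Region} is a candidate key.
{PlanID, TowerID}⁺ = {Carrier, DataCap, IMEI, PlanID, Region, TowerID} — all of the relation — so {PlanID, TowerID} is a candidate key.
These are minimal and exhaustive — every other superkey contains one of them.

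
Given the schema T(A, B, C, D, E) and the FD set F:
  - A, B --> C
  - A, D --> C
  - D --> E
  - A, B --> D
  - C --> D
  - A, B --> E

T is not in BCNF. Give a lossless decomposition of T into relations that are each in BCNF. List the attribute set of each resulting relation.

{A, B, D}; {A, C}; {C, D}; {D, E}

Candidate key of the original relation: {A, B}.
Within {A, B, C, D, E}: {A, D}⁺ ∩ {A, B, C, D, E} = {A, C, D, E}, not the whole set, so A, D --> C, E violates BCNF; decompose into {A, C, D, E} and {A, B, D}.
Within {A, C, D, E}: {D}⁺ ∩ {A, C, D, E} = {D, E}, not the whole set, so D --> E violates BCNF; decompose into {D, E} and {A, C, D}.
{D, E}: every determinant is a superkey — BCNF.
Within {A, C, D}: {C}⁺ ∩ {A, C, D} = {C, D}, not the whole set, so C --> D violates BCNF; decompose into {C, D} and {A, C}.
{C, D}: every determinant is a superkey — BCNF.
{A, C}: every determinant is a superkey — BCNF.
{A, B, D}: every determinant is a superkey — BCNF.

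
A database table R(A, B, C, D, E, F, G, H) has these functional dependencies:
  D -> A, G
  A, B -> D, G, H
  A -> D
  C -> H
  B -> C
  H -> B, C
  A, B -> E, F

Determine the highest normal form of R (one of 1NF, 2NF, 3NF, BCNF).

1NF

Candidate keys: {A, B}, {A, C}, {A, H}, {B, D}, {C, D}, {D, H}. Prime attributes: {A, B, C, D, H}.
D -> A, G breaks BCNF: {D}⁺ = {A, D, G}, so {D} is not a superkey.
Because {G} is non-prime and the left side of D -> A, G is not a superkey, the relation is not in 3NF.
The proper key subset {A} of {A, B} determines non-prime {G}, so the relation is not even in 2NF.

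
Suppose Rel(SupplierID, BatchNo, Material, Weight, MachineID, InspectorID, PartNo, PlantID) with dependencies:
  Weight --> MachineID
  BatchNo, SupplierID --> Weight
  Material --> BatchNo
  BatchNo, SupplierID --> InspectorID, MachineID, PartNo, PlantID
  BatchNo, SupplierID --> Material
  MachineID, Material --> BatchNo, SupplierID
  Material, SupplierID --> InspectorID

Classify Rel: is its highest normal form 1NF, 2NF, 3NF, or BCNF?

Candidate keys: {BatchNo, SupplierID}, {MachineID, Material}, {Material, SupplierID}, {Material, Weight}. Prime attributes: {BatchNo, MachineID, Material, SupplierID, Weight}.
Weight --> MachineID breaks BCNF: {Weight}⁺ = {MachineID, Weight}, so {Weight} is not a superkey.
Since {MachineID} ⊆ prime attributes and every other non-superkey FD also has a prime right side, the schema is in 3NF.

3NF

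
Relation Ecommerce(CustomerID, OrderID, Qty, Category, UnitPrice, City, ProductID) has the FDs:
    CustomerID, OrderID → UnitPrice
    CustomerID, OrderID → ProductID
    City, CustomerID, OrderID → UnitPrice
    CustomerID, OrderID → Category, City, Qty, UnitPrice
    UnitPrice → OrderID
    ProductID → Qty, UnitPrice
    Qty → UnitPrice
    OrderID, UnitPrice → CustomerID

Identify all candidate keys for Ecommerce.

Closure of {ProductID} is {Category, City, CustomerID, OrderID, ProductID, Qty, UnitPrice}, the whole schema; {ProductID} is a candidate key.
Closure of {Qty} is {Category, City, CustomerID, OrderID, ProductID, Qty, UnitPrice}, the whole schema; {Qty} is a candidate key.
Closure of {UnitPrice} is {Category, City, CustomerID, OrderID, ProductID, Qty, UnitPrice}, the whole schema; {UnitPrice} is a candidate key.
Closure of {CustomerID, OrderID} is {Category, City, CustomerID, OrderID, ProductID, Qty, UnitPrice}, the whole schema; {CustomerID, OrderID} is a candidate key.
No proper subset of any of these is a key, and no other minimal superkey exists.

{CustomerID, OrderID}, {ProductID}, {Qty}, {UnitPrice}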